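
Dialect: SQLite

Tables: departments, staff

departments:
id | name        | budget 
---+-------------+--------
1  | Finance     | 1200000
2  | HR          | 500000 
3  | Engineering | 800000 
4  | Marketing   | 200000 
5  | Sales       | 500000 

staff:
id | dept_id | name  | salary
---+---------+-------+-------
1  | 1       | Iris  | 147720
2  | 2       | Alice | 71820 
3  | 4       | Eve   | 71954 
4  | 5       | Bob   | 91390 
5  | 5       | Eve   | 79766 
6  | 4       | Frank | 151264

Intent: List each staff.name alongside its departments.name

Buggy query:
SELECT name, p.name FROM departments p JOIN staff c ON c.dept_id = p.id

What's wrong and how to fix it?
Bug: Both tables have a 'name' column; the unqualified reference is ambiguous

Fix: Qualify the column with its table alias (c.name)

Corrected query:
SELECT c.name, p.name FROM departments p JOIN staff c ON c.dept_id = p.id

Result:
name  | name     
------+----------
Iris  | Finance  
Alice | HR       
Eve   | Marketing
Bob   | Sales    
Eve   | Sales    
Frank | Marketing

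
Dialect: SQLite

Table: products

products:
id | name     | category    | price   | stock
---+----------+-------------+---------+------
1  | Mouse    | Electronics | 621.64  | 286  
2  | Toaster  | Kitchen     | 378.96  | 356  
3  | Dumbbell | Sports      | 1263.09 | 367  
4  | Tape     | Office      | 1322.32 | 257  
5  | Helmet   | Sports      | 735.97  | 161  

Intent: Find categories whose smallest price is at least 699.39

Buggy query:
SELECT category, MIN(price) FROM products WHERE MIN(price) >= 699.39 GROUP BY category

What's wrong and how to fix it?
Bug: MIN() in WHERE is a misuse of aggregate

Fix: Replace WHERE with HAVING after the GROUP BY

Corrected query:
SELECT category, MIN(price) FROM products GROUP BY category HAVING MIN(price) >= 699.39

Result:
category | MIN(price)
---------+-----------
Office   | 1322.32   
Sports   | 735.97    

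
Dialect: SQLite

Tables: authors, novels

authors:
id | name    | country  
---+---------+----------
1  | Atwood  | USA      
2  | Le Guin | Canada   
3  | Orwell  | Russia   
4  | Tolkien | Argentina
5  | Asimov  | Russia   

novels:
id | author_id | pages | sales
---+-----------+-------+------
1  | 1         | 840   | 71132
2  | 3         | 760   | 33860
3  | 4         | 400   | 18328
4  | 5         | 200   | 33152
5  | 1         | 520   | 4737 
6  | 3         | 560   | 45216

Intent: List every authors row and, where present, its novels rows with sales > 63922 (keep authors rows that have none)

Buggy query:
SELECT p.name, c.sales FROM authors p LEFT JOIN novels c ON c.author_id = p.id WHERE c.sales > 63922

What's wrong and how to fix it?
Bug: A WHERE condition on the right-hand table after LEFT JOIN drops unmatched parents

Fix: Move the right-table condition into the ON clause so unmatched parents are kept

Corrected query:
SELECT p.name, c.sales FROM authors p LEFT JOIN novels c ON c.author_id = p.id AND c.sales > 63922

Result:
name    | sales
--------+------
Atwood  | 71132
Le Guin | NULL 
Orwell  | NULL 
Tolkien | NULL 
Asimov  | NULL 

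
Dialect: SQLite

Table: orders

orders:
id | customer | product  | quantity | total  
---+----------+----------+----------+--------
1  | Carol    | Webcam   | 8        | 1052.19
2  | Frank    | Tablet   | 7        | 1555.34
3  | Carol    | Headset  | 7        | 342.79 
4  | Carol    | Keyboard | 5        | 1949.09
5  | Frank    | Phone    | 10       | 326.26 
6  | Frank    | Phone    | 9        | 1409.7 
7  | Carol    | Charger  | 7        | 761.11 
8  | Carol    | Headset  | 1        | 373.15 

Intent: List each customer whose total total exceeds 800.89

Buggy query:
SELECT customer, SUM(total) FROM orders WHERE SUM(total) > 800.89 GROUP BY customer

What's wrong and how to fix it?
Bug: Aggregate functions cannot appear in a WHERE clause

Fix: Move the aggregate condition to a HAVING clause

Corrected query:
SELECT customer, SUM(total) FROM orders GROUP BY customer HAVING SUM(total) > 800.89

Result:
customer | SUM(total)
---------+-----------
Carol    | 4478.33   
Frank    | 3291.3    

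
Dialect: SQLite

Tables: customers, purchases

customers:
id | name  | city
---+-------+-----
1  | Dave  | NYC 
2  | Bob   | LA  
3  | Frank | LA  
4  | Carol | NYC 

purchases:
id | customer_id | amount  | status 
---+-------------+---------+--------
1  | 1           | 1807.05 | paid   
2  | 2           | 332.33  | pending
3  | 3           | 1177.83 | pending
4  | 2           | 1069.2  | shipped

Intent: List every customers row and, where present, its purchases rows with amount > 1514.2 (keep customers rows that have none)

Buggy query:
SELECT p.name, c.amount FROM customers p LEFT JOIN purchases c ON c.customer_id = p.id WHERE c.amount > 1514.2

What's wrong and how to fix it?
Bug: Filtering c.amount in WHERE discards the NULL rows produced by LEFT JOIN, turning it into an inner join

Fix: Move the right-table condition into the ON clause so unmatched parents are kept

Corrected query:
SELECT p.name, c.amount FROM customers p LEFT JOIN purchases c ON c.customer_id = p.id AND c.amount > 1514.2

Result:
name  | amount 
------+--------
Dave  | 1807.05
Bob   | NULL   
Frank | NULL   
Carol | NULL   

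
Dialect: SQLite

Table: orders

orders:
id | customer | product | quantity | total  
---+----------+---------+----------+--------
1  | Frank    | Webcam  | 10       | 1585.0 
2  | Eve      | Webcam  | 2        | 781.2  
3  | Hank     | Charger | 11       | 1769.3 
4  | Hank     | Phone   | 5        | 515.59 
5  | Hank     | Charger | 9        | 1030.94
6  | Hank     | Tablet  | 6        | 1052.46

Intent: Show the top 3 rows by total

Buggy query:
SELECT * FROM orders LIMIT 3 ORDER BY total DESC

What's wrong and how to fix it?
Bug: ORDER BY cannot follow LIMIT; LIMIT is the final clause

Fix: Sort with ORDER BY, then apply LIMIT

Corrected query:
SELECT * FROM orders ORDER BY total DESC LIMIT 3

Result:
id | customer | product | quantity | total  
---+----------+---------+----------+--------
3  | Hank     | Charger | 11       | 1769.3 
1  | Frank    | Webcam  | 10       | 1585   
6  | Hank     | Tablet  | 6        | 1052.46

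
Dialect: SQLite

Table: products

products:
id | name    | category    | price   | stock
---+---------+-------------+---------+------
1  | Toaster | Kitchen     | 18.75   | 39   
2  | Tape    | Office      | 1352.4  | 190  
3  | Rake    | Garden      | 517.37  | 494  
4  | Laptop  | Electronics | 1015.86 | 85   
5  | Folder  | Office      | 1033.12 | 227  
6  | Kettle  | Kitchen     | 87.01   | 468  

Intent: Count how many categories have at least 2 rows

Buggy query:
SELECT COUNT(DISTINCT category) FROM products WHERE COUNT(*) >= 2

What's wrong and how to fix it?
Bug: COUNT(*) cannot appear in WHERE; the per-group count doesn't exist yet

Fix: Group first with HAVING COUNT(*) >= 2, then COUNT the resulting groups

Corrected query:
SELECT COUNT(*) FROM (SELECT category FROM products GROUP BY category HAVING COUNT(*) >= 2)

Result:
COUNT(*)
--------
2       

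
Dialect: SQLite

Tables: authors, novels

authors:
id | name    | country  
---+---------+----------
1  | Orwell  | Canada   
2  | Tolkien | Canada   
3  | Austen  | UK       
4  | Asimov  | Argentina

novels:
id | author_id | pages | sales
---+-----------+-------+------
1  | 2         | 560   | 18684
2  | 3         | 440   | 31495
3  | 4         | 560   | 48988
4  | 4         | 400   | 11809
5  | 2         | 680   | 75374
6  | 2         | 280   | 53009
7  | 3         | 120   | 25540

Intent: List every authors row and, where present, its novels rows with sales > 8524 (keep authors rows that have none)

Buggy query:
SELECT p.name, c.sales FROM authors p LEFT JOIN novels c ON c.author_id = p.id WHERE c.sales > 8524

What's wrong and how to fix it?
Bug: A WHERE condition on the right-hand table after LEFT JOIN drops unmatched parents

Fix: Move the right-table condition into the ON clause so unmatched parents are kept

Corrected query:
SELECT p.name, c.sales FROM authors p LEFT JOIN novels c ON c.author_id = p.id AND c.sales > 8524

Result:
name    | sales
--------+------
Orwell  | NULL 
Tolkien | 18684
Tolkien | 53009
Tolkien | 75374
Austen  | 25540
Austen  | 31495
Asimov  | 11809
Asimov  | 48988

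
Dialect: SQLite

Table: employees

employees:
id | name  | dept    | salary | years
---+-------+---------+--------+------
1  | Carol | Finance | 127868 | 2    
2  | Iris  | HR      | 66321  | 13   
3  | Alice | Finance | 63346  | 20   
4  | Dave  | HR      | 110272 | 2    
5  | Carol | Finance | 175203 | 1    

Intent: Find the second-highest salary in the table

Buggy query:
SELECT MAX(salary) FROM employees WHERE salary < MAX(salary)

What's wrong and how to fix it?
Bug: The inner MAX is an aggregate inside WHERE, which is not allowed

Fix: Compute the overall MAX in a subquery, then take MAX of rows below it

Corrected query:
SELECT MAX(salary) FROM employees WHERE salary < (SELECT MAX(salary) FROM employees)

Result:
MAX(salary)
-----------
127868     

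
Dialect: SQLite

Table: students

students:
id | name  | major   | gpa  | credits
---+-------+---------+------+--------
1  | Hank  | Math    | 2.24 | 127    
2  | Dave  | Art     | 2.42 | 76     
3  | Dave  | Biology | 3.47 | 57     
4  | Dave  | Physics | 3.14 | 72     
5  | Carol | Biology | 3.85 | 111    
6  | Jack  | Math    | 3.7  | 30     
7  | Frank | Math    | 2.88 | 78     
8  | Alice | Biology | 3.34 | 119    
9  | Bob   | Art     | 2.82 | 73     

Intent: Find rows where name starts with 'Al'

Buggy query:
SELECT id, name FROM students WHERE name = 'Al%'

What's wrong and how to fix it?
Bug: '=' compares the literal string including the % character; pattern matching needs LIKE

Fix: Use LIKE for wildcard pattern matching

Corrected query:
SELECT id, name FROM students WHERE name LIKE 'Al%'

Result:
id | name 
---+------
8  | Alice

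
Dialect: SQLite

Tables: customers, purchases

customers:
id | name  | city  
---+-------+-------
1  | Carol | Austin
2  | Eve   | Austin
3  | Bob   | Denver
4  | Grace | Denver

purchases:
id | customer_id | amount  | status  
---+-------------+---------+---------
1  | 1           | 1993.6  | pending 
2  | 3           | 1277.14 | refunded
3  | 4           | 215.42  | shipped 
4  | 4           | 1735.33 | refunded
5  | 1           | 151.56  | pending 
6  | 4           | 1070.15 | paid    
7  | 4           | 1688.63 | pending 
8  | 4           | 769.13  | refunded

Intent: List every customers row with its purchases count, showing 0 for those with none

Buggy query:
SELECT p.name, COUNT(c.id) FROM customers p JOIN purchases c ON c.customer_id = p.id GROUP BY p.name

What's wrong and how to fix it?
Bug: An inner join excludes parents with zero children

Fix: Use LEFT JOIN so parents without children still appear (COUNT(c.id) gives 0)

Corrected query:
SELECT p.name, COUNT(c.id) FROM customers p LEFT JOIN purchases c ON c.customer_id = p.id GROUP BY p.name

Result:
name  | COUNT(c.id)
------+------------
Bob   | 1          
Carol | 2          
Eve   | 0          
Grace | 5          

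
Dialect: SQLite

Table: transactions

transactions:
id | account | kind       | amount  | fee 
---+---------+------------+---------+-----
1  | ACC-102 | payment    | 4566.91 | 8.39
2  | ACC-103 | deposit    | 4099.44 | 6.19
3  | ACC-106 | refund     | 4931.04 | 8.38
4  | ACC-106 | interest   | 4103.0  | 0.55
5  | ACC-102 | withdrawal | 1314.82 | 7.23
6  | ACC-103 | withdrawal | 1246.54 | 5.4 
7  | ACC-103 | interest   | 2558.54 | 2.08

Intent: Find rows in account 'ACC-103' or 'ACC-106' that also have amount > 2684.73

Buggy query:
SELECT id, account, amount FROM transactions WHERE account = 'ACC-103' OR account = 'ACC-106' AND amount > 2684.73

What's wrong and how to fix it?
Bug: Without parentheses, AND is evaluated before OR, so the amount filter only applies to the 'ACC-106' branch

Fix: Add parentheses around the OR so the AND applies to both alternatives

Corrected query:
SELECT id, account, amount FROM transactions WHERE (account = 'ACC-103' OR account = 'ACC-106') AND amount > 2684.73

Result:
id | account | amount 
---+---------+--------
2  | ACC-103 | 4099.44
3  | ACC-106 | 4931.04
4  | ACC-106 | 4103   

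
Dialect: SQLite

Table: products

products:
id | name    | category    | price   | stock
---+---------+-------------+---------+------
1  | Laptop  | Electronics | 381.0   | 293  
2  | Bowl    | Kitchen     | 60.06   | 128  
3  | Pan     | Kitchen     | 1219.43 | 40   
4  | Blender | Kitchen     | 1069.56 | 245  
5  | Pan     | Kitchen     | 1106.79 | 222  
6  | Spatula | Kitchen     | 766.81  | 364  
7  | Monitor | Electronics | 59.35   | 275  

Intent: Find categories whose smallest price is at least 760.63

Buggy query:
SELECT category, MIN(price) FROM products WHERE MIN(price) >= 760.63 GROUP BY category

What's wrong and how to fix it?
Bug: MIN() in WHERE is a misuse of aggregate

Fix: Replace WHERE with HAVING after the GROUP BY

Corrected query:
SELECT category, MIN(price) FROM products GROUP BY category HAVING MIN(price) >= 760.63

Result:
(no rows)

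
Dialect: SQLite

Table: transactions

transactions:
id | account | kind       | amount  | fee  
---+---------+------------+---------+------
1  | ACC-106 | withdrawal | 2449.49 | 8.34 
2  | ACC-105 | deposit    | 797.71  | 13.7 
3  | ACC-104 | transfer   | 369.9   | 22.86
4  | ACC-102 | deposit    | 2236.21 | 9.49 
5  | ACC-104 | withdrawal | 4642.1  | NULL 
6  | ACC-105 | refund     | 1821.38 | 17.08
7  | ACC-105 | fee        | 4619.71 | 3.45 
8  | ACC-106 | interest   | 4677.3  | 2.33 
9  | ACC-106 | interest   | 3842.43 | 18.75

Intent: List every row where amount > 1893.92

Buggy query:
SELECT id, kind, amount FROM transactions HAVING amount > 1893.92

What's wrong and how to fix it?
Bug: This is a non-aggregate query (no GROUP BY, no aggregates), so in SQLite the HAVING clause is invalid here; a row-level condition belongs in WHERE

Fix: Replace HAVING with WHERE since the condition applies to individual rows

Corrected query:
SELECT id, kind, amount FROM transactions WHERE amount > 1893.92

Result:
id | kind       | amount 
---+------------+--------
1  | withdrawal | 2449.49
4  | deposit    | 2236.21
5  | withdrawal | 4642.1 
7  | fee        | 4619.71
8  | interest   | 4677.3 
9  | interest   | 3842.43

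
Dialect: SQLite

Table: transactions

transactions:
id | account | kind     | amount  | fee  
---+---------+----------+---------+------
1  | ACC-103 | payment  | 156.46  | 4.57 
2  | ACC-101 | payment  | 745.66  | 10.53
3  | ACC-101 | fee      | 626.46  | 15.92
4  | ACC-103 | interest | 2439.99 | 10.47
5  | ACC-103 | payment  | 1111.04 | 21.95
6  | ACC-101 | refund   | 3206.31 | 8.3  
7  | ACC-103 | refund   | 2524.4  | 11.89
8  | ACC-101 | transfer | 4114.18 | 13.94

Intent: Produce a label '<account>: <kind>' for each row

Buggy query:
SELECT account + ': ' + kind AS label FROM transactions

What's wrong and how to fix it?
Bug: SQLite uses || for string concatenation; + coerces text to numbers (yielding 0)

Fix: Replace + with || to concatenate text

Corrected query:
SELECT account || ': ' || kind AS label FROM transactions

Result:
label            
-----------------
ACC-103: payment 
ACC-101: payment 
ACC-101: fee     
ACC-103: interest
ACC-103: payment 
ACC-101: refund  
ACC-103: refund  
ACC-101: transfer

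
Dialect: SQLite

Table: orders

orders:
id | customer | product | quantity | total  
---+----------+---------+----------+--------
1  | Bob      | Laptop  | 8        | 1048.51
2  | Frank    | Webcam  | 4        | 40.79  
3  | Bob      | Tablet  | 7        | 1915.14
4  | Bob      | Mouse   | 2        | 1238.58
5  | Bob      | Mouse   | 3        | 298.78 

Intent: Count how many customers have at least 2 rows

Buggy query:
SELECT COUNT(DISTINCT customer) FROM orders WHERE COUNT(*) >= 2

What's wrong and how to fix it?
Bug: WHERE filters individual rows, not groups, so a group-level COUNT is invalid there

Fix: Group first with HAVING COUNT(*) >= 2, then COUNT the resulting groups

Corrected query:
SELECT COUNT(*) FROM (SELECT customer FROM orders GROUP BY customer HAVING COUNT(*) >= 2)

Result:
COUNT(*)
--------
1       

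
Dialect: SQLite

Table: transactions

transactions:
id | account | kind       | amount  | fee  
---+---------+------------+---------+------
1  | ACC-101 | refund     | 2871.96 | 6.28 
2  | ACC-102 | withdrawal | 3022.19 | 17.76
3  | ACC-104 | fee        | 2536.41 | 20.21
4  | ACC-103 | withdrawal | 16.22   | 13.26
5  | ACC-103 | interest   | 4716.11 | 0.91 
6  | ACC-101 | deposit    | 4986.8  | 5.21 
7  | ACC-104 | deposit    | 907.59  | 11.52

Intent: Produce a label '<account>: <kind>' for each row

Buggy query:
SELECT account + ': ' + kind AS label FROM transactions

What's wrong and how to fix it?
Bug: SQLite uses || for string concatenation; + coerces text to numbers (yielding 0)

Fix: Replace + with || to concatenate text

Corrected query:
SELECT account || ': ' || kind AS label FROM transactions

Result:
label              
-------------------
ACC-101: refund    
ACC-102: withdrawal
ACC-104: fee       
ACC-103: withdrawal
ACC-103: interest  
ACC-101: deposit   
ACC-104: deposit   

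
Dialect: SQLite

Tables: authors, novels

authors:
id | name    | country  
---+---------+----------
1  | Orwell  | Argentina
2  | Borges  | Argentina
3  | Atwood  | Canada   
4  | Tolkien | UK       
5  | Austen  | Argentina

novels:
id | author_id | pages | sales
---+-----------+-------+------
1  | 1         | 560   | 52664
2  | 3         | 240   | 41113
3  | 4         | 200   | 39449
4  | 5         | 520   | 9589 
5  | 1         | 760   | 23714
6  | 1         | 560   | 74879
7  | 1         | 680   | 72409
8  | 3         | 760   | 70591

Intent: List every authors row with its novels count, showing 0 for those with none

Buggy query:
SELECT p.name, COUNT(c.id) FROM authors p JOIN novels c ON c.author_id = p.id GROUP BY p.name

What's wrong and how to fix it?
Bug: INNER JOIN drops authors rows that have no matching novels rows

Fix: Use LEFT JOIN so parents without children still appear (COUNT(c.id) gives 0)

Corrected query:
SELECT p.name, COUNT(c.id) FROM authors p LEFT JOIN novels c ON c.author_id = p.id GROUP BY p.name

Result:
name    | COUNT(c.id)
--------+------------
Atwood  | 2          
Austen  | 1          
Borges  | 0          
Orwell  | 4          
Tolkien | 1          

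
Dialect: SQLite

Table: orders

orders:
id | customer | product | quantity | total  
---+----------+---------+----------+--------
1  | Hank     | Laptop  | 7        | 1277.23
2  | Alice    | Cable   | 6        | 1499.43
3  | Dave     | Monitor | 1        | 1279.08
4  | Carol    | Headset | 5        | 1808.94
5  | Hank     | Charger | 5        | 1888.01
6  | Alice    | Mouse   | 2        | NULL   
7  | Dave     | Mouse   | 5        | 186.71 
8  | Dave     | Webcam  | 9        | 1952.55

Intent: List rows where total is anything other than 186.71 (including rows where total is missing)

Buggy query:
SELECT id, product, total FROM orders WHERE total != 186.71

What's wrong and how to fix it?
Bug: 'total != 186.71' is unknown when total is NULL, so NULL rows are silently excluded

Fix: Handle NULL separately with IS NULL alongside the inequality

Corrected query:
SELECT id, product, total FROM orders WHERE total != 186.71 OR total IS NULL

Result:
id | product | total  
---+---------+--------
1  | Laptop  | 1277.23
2  | Cable   | 1499.43
3  | Monitor | 1279.08
4  | Headset | 1808.94
5  | Charger | 1888.01
6  | Mouse   | NULL   
8  | Webcam  | 1952.55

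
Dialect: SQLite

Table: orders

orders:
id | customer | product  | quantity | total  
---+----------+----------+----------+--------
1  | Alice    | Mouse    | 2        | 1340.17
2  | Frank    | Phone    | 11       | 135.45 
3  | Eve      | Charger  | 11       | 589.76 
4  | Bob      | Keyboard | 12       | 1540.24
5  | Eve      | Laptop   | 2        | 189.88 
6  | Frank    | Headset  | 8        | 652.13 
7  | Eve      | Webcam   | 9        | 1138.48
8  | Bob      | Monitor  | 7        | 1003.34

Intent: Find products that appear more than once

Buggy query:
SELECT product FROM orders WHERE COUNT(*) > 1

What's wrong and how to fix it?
Bug: COUNT(*) is an aggregate and cannot be used in WHERE

Fix: Group first, then use HAVING for the count condition

Corrected query:
SELECT product FROM orders GROUP BY product HAVING COUNT(*) > 1

Result:
(no rows)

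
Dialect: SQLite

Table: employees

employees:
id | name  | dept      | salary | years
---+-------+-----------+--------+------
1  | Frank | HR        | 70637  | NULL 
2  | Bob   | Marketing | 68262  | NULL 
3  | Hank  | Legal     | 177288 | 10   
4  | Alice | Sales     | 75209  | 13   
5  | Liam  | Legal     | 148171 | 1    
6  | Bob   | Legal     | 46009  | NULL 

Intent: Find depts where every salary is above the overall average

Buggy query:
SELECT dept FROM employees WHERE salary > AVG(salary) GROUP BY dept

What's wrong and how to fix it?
Bug: AVG() is an aggregate; it can't sit directly in WHERE

Fix: Compute the overall average in a scalar subquery and compare each group's MIN against it in HAVING

Corrected query:
SELECT dept FROM employees GROUP BY dept HAVING MIN(salary) > (SELECT AVG(salary) FROM employees)

Result:
(no rows)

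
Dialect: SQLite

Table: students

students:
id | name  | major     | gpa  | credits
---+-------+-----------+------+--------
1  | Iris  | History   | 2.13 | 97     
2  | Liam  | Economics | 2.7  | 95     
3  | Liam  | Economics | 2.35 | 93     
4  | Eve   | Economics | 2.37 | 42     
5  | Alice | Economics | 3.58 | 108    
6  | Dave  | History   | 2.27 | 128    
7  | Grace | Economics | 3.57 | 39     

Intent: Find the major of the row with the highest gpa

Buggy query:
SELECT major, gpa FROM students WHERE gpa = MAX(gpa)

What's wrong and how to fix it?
Bug: WHERE is evaluated per row; an aggregate over the whole table isn't defined there

Fix: Use a subquery: WHERE gpa = (SELECT MAX(gpa) FROM students)

Corrected query:
SELECT major, gpa FROM students WHERE gpa = (SELECT MAX(gpa) FROM students)

Result:
major     | gpa 
----------+-----
Economics | 3.58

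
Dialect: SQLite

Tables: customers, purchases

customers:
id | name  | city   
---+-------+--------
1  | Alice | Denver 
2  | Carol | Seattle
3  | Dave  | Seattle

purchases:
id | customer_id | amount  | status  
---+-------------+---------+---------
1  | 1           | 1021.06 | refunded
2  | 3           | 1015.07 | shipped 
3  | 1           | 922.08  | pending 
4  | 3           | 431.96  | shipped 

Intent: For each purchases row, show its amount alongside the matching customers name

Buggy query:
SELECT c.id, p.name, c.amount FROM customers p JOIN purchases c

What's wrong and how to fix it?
Bug: JOIN with no ON clause produces a cartesian product; every purchases row pairs with every customers row

Fix: Add ON c.customer_id = p.id to the JOIN

Corrected query:
SELECT c.id, p.name, c.amount FROM customers p JOIN purchases c ON c.customer_id = p.id

Result:
id | name  | amount 
---+-------+--------
1  | Alice | 1021.06
2  | Dave  | 1015.07
3  | Alice | 922.08 
4  | Dave  | 431.96 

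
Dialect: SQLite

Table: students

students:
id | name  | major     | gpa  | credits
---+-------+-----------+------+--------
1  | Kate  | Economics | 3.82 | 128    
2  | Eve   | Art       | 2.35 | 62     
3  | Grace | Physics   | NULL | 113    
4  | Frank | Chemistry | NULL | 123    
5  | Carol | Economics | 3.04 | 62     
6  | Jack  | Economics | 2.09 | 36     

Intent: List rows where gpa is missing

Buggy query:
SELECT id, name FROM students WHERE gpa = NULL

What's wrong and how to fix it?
Bug: '= NULL' is always unknown in SQL three-valued logic, so no rows match

Fix: Replace '= NULL' with 'IS NULL'

Corrected query:
SELECT id, name FROM students WHERE gpa IS NULL

Result:
id | name 
---+------
3  | Grace
4  | Frank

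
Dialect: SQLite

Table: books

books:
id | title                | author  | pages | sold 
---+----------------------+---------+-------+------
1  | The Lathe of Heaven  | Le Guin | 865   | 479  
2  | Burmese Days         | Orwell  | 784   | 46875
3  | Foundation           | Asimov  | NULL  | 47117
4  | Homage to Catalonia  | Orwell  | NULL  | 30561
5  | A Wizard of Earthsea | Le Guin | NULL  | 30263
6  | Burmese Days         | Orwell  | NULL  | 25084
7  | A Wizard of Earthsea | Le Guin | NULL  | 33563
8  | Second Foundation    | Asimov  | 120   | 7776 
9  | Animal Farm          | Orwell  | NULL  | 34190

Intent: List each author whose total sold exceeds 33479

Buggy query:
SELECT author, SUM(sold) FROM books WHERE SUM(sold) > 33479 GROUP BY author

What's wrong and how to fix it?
Bug: SUM(sold) is an aggregate, but WHERE filters rows before aggregation

Fix: Move the aggregate condition to a HAVING clause

Corrected query:
SELECT author, SUM(sold) FROM books GROUP BY author HAVING SUM(sold) > 33479

Result:
author  | SUM(sold)
--------+----------
Asimov  | 54893    
Le Guin | 64305    
Orwell  | 136710   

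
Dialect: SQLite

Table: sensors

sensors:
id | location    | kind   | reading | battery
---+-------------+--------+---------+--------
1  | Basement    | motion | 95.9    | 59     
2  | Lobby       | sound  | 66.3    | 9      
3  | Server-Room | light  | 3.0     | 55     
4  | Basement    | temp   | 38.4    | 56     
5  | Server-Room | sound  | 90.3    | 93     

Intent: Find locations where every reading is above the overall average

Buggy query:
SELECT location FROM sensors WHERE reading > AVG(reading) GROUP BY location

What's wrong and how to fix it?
Bug: AVG() is an aggregate; it can't sit directly in WHERE

Fix: Use a subquery for AVG and a HAVING MIN(...) filter so the condition holds for every row in the group

Corrected query:
SELECT location FROM sensors GROUP BY location HAVING MIN(reading) > (SELECT AVG(reading) FROM sensors)

Result:
location
--------
Lobby   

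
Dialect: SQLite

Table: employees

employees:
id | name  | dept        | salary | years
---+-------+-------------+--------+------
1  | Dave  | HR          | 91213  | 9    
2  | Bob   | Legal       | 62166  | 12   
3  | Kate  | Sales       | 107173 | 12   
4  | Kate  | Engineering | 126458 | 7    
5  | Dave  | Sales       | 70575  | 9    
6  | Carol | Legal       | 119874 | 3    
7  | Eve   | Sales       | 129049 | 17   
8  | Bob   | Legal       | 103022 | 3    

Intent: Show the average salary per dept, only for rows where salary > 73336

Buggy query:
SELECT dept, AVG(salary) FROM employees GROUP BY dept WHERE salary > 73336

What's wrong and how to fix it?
Bug: Row-level WHERE must come before GROUP BY in the clause order

Fix: Move the WHERE clause before GROUP BY

Corrected query:
SELECT dept, AVG(salary) FROM employees WHERE salary > 73336 GROUP BY dept

Result:
dept        | AVG(salary)
------------+------------
Engineering | 126458     
HR          | 91213      
Legal       | 111448     
Sales       | 118111     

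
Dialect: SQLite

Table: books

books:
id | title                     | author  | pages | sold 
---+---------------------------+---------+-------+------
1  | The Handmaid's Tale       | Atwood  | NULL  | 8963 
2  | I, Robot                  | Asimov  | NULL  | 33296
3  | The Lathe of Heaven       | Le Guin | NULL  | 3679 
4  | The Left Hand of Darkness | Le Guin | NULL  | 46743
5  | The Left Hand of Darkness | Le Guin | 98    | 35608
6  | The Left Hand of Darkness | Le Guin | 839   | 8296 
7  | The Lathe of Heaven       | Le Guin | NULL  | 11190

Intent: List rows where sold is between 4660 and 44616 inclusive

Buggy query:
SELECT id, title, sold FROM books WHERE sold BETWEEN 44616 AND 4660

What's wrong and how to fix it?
Bug: The bounds are reversed; BETWEEN a AND b requires a <= b to match anything

Fix: Swap the bounds so the smaller value comes first

Corrected query:
SELECT id, title, sold FROM books WHERE sold BETWEEN 4660 AND 44616

Result:
id | title                     | sold 
---+---------------------------+------
1  | The Handmaid's Tale       | 8963 
2  | I, Robot                  | 33296
5  | The Left Hand of Darkness | 35608
6  | The Left Hand of Darkness | 8296 
7  | The Lathe of Heaven       | 11190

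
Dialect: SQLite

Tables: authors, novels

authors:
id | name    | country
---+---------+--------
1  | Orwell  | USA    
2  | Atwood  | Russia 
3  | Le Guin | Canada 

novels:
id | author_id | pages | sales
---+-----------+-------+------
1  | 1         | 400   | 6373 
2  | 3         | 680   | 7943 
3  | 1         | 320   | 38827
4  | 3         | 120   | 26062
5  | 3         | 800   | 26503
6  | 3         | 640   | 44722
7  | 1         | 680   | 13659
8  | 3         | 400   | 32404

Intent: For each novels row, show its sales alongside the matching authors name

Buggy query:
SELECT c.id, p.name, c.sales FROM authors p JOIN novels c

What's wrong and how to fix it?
Bug: Missing join condition: each novels row is matched to all authors rows instead of just its own

Fix: Add ON c.author_id = p.id to the JOIN

Corrected query:
SELECT c.id, p.name, c.sales FROM authors p JOIN novels c ON c.author_id = p.id

Result:
id | name    | sales
---+---------+------
1  | Orwell  | 6373 
2  | Le Guin | 7943 
3  | Orwell  | 38827
4  | Le Guin | 26062
5  | Le Guin | 26503
6  | Le Guin | 44722
7  | Orwell  | 13659
8  | Le Guin | 32404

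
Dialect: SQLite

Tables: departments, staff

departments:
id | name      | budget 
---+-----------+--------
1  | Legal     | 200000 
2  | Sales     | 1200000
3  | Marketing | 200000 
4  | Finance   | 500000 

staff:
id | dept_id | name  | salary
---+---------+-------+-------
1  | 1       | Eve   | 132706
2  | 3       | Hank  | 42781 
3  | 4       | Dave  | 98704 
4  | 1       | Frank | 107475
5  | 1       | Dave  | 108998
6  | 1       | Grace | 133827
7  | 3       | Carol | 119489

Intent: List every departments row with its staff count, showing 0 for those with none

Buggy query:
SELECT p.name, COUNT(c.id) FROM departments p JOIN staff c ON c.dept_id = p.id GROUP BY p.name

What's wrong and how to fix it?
Bug: INNER JOIN drops departments rows that have no matching staff rows

Fix: Switch to LEFT JOIN to retain unmatched parent rows

Corrected query:
SELECT p.name, COUNT(c.id) FROM departments p LEFT JOIN staff c ON c.dept_id = p.id GROUP BY p.name

Result:
name      | COUNT(c.id)
----------+------------
Finance   | 1          
Legal     | 4          
Marketing | 2          
Sales     | 0          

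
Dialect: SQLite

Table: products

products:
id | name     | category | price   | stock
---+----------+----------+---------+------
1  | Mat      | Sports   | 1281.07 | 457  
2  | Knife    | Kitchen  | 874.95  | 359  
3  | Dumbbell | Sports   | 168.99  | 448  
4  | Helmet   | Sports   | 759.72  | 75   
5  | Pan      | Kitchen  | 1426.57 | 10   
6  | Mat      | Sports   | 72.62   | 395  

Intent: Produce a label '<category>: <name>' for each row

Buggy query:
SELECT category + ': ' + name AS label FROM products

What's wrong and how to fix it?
Bug: SQLite uses || for string concatenation; + coerces text to numbers (yielding 0)

Fix: Use the || operator for string concatenation

Corrected query:
SELECT category || ': ' || name AS label FROM products

Result:
label           
----------------
Sports: Mat     
Kitchen: Knife  
Sports: Dumbbell
Sports: Helmet  
Kitchen: Pan    
Sports: Mat     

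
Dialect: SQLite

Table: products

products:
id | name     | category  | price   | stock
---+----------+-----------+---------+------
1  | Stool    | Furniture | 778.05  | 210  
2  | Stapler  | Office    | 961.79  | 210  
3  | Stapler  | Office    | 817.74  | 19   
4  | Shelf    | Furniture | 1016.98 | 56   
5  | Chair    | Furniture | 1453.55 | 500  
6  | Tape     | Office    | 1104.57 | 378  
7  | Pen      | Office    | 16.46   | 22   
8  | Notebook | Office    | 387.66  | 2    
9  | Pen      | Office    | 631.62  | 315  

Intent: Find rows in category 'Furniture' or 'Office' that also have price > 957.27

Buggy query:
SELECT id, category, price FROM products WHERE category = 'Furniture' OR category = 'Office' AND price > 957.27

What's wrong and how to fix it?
Bug: AND binds tighter than OR, so this parses as category = 'Furniture' OR (category = 'Office' AND price > 957.27)

Fix: Add parentheses around the OR so the AND applies to both alternatives

Corrected query:
SELECT id, category, price FROM products WHERE (category = 'Furniture' OR category = 'Office') AND price > 957.27

Result:
id | category  | price  
---+-----------+--------
2  | Office    | 961.79 
4  | Furniture | 1016.98
5  | Furniture | 1453.55
6  | Office    | 1104.57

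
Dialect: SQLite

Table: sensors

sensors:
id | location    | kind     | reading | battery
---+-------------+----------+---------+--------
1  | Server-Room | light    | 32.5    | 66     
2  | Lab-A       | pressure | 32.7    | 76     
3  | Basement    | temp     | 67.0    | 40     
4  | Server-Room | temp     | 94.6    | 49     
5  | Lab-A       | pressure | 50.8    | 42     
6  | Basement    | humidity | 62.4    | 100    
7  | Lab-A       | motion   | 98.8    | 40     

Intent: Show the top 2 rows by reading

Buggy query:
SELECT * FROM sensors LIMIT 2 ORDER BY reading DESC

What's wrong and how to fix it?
Bug: ORDER BY cannot follow LIMIT; LIMIT is the final clause

Fix: Swap the clauses: ORDER BY first, then LIMIT

Corrected query:
SELECT * FROM sensors ORDER BY reading DESC LIMIT 2

Result:
id | location    | kind   | reading | battery
---+-------------+--------+---------+--------
7  | Lab-A       | motion | 98.8    | 40     
4  | Server-Room | temp   | 94.6    | 49     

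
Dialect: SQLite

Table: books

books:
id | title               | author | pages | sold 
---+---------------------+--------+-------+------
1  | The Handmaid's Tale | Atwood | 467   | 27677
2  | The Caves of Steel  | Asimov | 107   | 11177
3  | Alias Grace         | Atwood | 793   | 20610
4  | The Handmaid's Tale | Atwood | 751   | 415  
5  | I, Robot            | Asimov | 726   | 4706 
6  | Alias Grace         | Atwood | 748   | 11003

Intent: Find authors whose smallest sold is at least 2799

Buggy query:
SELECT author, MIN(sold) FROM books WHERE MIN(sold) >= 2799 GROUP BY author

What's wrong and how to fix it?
Bug: Aggregates like MIN are computed per group after WHERE runs

Fix: Replace WHERE with HAVING after the GROUP BY

Corrected query:
SELECT author, MIN(sold) FROM books GROUP BY author HAVING MIN(sold) >= 2799

Result:
author | MIN(sold)
-------+----------
Asimov | 4706     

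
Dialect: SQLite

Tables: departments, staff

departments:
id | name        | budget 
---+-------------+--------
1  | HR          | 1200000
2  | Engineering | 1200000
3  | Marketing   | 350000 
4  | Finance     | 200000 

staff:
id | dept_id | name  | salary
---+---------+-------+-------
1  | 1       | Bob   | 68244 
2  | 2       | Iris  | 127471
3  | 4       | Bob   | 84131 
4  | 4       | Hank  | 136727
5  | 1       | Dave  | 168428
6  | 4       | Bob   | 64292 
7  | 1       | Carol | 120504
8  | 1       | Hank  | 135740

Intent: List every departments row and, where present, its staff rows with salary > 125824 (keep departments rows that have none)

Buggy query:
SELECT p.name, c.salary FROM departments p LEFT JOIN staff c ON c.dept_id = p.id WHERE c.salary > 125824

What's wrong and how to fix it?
Bug: Filtering c.salary in WHERE discards the NULL rows produced by LEFT JOIN, turning it into an inner join

Fix: Put 'c.salary > 125824' in the JOIN's ON clause instead of WHERE

Corrected query:
SELECT p.name, c.salary FROM departments p LEFT JOIN staff c ON c.dept_id = p.id AND c.salary > 125824

Result:
name        | salary
------------+-------
HR          | 135740
HR          | 168428
Engineering | 127471
Marketing   | NULL  
Finance     | 136727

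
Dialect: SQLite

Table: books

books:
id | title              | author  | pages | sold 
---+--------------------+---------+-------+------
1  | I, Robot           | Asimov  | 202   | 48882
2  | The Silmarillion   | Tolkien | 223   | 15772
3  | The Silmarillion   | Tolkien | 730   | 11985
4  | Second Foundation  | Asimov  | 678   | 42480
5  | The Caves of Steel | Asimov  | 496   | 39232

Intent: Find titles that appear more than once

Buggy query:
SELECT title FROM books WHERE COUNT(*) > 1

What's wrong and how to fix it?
Bug: WHERE can't reference COUNT(*); aggregates are computed after WHERE

Fix: Group first, then use HAVING for the count condition

Corrected query:
SELECT title FROM books GROUP BY title HAVING COUNT(*) > 1

Result:
title           
----------------
The Silmarillion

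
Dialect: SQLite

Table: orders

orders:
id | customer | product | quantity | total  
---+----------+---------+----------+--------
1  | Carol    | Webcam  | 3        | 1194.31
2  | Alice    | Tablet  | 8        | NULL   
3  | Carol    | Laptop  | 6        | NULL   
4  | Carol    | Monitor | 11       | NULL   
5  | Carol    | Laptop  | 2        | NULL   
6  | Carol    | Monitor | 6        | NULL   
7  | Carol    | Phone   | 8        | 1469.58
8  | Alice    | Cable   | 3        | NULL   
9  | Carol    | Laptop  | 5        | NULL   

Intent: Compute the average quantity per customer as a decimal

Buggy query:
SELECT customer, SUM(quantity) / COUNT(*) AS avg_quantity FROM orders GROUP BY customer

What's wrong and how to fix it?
Bug: Both operands are integers, so '/' performs integer division and truncates

Fix: Multiply by 1.0 (or CAST to REAL) to force floating-point division

Corrected query:
SELECT customer, SUM(quantity) * 1.0 / COUNT(*) AS avg_quantity FROM orders GROUP BY customer

Result:
customer | avg_quantity
---------+-------------
Alice    | 5.5         
Carol    | 5.857143    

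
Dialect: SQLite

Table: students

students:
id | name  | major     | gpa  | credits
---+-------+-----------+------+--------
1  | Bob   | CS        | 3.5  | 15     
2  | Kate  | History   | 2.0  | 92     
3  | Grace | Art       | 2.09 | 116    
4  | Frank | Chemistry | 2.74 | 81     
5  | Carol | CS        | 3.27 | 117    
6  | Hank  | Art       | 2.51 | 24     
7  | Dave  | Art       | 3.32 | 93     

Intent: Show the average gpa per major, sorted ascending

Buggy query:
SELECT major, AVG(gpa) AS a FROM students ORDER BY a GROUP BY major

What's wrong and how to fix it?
Bug: GROUP BY must precede ORDER BY

Fix: Reorder: SELECT … FROM … GROUP BY … ORDER BY …

Corrected query:
SELECT major, AVG(gpa) AS a FROM students GROUP BY major ORDER BY a

Result:
major     | a    
----------+------
History   | 2    
Art       | 2.64 
Chemistry | 2.74 
CS        | 3.385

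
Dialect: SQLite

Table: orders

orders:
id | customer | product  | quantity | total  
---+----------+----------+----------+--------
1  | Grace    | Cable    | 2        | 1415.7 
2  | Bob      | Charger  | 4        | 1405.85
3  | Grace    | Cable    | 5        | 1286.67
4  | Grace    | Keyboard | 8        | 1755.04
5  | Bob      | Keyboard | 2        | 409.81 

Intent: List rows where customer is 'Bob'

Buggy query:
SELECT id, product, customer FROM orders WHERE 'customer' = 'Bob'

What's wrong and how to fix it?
Bug: Single quotes denote string literals in SQL; the column name is being compared as a constant string

Fix: Reference the column as customer without single quotes

Corrected query:
SELECT id, product, customer FROM orders WHERE customer = 'Bob'

Result:
id | product  | customer
---+----------+---------
2  | Charger  | Bob     
5  | Keyboard | Bob     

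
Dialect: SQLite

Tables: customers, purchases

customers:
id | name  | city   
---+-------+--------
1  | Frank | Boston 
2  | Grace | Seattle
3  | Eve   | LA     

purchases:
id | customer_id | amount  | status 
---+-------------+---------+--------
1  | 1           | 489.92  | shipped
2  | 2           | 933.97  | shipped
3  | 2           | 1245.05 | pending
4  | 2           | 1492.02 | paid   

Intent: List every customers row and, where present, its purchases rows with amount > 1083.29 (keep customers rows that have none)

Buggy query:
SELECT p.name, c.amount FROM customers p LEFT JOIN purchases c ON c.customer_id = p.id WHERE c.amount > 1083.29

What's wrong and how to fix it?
Bug: Filtering c.amount in WHERE discards the NULL rows produced by LEFT JOIN, turning it into an inner join

Fix: Move the right-table condition into the ON clause so unmatched parents are kept

Corrected query:
SELECT p.name, c.amount FROM customers p LEFT JOIN purchases c ON c.customer_id = p.id AND c.amount > 1083.29

Result:
name  | amount 
------+--------
Frank | NULL   
Grace | 1245.05
Grace | 1492.02
Eve   | NULL   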